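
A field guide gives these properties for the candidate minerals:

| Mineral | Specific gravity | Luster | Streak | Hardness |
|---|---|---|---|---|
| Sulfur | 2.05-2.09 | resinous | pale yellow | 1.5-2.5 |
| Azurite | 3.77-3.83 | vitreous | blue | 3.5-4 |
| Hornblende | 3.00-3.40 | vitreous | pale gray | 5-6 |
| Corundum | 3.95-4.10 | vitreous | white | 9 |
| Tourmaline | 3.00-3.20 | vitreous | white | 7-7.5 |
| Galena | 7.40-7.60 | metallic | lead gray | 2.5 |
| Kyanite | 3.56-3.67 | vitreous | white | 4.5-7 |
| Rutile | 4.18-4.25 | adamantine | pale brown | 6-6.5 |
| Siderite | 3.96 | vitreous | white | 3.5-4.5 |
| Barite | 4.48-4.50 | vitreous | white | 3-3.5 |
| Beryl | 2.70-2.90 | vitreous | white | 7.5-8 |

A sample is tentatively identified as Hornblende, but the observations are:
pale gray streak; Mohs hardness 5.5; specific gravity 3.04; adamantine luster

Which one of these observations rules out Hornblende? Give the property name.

luster

Pale gray streak: Hornblende has pale gray streak — consistent.
Mohs hardness 5.5: Hornblende has hardness 5-6 — consistent.
Specific gravity 3.04: Hornblende has SG 3.00-3.40 — consistent.
Adamantine luster: Hornblende has vitreous luster — inconsistent.
Only the luster is inconsistent.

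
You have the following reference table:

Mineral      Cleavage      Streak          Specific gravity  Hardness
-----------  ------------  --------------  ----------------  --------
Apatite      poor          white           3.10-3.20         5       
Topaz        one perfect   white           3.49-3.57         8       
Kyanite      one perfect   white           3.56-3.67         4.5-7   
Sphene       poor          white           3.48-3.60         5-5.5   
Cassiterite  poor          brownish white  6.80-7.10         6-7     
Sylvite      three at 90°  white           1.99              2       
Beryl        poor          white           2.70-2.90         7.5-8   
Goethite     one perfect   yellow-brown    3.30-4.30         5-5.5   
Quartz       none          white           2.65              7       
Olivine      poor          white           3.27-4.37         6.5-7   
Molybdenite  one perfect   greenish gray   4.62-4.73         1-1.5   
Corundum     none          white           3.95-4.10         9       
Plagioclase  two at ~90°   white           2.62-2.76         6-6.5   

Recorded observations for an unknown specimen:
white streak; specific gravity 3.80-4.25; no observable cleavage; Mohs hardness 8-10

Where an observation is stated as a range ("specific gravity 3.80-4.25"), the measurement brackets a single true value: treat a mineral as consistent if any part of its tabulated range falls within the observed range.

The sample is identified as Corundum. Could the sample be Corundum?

Yes

White streak — matches Corundum (white streak).
Specific gravity 3.80-4.25 — matches Corundum (SG 3.95-4.10).
No observable cleavage — matches Corundum (cleavage none).
Mohs hardness 8-10 — matches Corundum (hardness 9).
Every observed property is compatible with the reference values for Corundum.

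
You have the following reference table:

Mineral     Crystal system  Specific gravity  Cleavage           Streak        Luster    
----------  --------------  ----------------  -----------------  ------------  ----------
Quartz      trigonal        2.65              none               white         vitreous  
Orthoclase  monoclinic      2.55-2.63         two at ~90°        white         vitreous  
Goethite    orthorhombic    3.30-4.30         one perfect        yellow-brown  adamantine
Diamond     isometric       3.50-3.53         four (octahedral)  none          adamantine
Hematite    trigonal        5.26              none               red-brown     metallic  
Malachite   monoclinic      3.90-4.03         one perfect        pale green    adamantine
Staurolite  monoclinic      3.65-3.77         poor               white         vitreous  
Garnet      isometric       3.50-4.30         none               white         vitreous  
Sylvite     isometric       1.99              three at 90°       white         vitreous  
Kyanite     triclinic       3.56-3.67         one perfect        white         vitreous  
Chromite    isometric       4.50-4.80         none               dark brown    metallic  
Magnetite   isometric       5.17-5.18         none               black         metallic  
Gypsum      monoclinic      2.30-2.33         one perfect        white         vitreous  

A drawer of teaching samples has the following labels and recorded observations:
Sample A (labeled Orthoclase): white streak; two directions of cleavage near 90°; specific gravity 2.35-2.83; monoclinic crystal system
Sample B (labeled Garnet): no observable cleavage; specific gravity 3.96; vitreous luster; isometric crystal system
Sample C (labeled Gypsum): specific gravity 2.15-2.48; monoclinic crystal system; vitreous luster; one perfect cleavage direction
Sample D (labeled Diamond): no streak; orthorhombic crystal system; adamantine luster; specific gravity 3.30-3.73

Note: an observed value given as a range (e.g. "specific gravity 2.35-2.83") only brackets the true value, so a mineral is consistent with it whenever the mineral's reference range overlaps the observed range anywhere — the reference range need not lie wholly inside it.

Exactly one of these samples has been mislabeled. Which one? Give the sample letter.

D

Sample A: all recorded properties match Orthoclase.
Sample B: all recorded properties match Garnet.
Sample C: all recorded properties match Gypsum.
Sample D: orthorhombic crystal system is outside the reference for Diamond (isometric system) — mislabeled.
Only sample D is inconsistent with its label.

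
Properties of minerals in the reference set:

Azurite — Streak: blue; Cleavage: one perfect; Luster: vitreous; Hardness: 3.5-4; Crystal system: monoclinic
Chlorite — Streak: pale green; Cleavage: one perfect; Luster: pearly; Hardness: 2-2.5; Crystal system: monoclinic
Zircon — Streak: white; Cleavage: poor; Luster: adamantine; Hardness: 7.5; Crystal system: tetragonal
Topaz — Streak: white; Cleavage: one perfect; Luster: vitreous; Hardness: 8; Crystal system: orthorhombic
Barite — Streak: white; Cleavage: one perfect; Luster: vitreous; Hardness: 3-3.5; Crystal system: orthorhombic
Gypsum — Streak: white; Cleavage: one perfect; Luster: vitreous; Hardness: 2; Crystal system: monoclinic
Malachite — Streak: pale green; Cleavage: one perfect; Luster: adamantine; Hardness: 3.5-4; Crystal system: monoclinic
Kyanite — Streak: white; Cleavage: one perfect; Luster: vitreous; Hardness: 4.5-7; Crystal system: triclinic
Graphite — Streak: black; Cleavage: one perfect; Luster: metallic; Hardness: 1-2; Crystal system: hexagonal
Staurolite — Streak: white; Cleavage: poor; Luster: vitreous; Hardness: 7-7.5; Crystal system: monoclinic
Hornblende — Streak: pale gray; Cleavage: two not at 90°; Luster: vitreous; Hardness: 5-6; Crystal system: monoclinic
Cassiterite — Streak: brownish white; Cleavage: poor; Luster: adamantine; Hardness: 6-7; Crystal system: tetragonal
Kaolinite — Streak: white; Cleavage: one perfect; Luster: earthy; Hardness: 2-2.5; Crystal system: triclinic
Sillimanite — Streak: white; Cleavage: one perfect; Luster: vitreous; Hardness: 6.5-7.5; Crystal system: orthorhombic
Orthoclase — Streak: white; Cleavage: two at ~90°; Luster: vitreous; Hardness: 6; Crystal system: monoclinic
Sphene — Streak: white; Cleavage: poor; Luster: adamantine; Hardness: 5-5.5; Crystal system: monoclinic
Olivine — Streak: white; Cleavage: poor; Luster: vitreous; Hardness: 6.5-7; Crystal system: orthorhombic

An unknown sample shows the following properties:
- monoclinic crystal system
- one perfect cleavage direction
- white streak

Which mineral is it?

Monoclinic crystal system — leaves Azurite, Chlorite, Gypsum, Malachite, Staurolite, Hornblende, Orthoclase, Sphene.
One perfect cleavage direction excludes Staurolite, Hornblende, Orthoclase, Sphene.
White streak — only Gypsum remains.
Gypsum is the sole remaining match.

Gypsum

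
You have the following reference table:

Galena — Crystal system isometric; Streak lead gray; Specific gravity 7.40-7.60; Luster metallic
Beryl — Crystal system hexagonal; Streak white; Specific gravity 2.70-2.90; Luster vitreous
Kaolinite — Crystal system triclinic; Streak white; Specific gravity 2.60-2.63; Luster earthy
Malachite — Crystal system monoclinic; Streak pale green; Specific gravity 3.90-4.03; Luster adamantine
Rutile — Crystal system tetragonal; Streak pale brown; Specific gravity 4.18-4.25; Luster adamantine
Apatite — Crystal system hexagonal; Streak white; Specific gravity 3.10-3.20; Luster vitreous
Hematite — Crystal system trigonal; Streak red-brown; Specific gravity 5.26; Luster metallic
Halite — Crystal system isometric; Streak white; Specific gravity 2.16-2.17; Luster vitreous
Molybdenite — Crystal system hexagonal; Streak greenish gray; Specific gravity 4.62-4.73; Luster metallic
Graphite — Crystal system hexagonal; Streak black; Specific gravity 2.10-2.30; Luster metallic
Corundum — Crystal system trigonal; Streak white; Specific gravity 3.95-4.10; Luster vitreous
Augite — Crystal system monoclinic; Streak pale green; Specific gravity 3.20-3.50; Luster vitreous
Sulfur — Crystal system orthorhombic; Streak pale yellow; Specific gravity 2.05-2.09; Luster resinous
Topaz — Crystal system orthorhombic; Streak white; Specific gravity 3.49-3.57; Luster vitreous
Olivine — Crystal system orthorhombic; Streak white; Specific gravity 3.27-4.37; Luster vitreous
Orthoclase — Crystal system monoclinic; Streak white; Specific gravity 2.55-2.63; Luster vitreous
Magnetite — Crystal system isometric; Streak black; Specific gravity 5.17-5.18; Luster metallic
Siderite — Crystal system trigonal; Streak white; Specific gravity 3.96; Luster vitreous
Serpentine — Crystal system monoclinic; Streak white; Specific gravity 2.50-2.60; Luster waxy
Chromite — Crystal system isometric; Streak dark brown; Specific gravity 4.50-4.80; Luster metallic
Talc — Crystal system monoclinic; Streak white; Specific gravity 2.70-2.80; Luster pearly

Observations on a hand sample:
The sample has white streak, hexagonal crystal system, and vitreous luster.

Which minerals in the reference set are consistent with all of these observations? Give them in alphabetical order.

Apatite, Beryl

White streak — narrows the field to Beryl, Kaolinite, Apatite, Halite, Corundum, Topaz, Olivine, Orthoclase, Siderite, Serpentine, Talc.
Hexagonal crystal system — narrows the field to Beryl, Apatite.
Vitreous luster — consistent with all remaining minerals.
Remaining candidates: Apatite, Beryl.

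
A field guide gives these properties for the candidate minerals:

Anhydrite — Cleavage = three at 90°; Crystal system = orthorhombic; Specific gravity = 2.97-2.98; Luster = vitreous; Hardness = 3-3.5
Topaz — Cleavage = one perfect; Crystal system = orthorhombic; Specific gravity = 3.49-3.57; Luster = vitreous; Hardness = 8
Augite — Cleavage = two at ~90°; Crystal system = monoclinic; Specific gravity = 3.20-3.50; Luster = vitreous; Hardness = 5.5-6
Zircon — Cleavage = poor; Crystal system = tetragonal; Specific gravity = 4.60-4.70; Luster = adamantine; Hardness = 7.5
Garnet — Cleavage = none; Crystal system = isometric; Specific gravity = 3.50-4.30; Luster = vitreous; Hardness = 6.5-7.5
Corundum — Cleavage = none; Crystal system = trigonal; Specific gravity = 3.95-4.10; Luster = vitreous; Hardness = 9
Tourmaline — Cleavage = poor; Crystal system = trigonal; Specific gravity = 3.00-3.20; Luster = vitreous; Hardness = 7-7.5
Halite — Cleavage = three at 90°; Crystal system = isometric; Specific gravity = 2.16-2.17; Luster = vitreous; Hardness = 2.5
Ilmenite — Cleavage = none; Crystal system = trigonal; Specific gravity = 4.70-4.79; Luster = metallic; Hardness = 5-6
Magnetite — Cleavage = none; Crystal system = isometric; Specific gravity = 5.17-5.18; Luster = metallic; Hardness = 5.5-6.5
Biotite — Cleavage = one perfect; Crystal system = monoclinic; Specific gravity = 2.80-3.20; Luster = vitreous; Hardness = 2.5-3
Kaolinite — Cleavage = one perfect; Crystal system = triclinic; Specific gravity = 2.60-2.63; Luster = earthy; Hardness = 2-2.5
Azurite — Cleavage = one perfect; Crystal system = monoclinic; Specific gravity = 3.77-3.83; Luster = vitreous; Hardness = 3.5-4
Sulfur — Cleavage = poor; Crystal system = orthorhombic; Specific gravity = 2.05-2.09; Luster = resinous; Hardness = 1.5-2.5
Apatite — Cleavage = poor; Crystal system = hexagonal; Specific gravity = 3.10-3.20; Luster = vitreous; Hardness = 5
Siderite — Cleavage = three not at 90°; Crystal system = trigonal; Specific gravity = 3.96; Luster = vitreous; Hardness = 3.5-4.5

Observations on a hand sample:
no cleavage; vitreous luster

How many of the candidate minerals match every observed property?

2

No cleavage — only Garnet, Corundum, Ilmenite, Magnetite remain.
Vitreous luster excludes Ilmenite, Magnetite.
Remaining candidates: Corundum, Garnet.
That is 2 minerals.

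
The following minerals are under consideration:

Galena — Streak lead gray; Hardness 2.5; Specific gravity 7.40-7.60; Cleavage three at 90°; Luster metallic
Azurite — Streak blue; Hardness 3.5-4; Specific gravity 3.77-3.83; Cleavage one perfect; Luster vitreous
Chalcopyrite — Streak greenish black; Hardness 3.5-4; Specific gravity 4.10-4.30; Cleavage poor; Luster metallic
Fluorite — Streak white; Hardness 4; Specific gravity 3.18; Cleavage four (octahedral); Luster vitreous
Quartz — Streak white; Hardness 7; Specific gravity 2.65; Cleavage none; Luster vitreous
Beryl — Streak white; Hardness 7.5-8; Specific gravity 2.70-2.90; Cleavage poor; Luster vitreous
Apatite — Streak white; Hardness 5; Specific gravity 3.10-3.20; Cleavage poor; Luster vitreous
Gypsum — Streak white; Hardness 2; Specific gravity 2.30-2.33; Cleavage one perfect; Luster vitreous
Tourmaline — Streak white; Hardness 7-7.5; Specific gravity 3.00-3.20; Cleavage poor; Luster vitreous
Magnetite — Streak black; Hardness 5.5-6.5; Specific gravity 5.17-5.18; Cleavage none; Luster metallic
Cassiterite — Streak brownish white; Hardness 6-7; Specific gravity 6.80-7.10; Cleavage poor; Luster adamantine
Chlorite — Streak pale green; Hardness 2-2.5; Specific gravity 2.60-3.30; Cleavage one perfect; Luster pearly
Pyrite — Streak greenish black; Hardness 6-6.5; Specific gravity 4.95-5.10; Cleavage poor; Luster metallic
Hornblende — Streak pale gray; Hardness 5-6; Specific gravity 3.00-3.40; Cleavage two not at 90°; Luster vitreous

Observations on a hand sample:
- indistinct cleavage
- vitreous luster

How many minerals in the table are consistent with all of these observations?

Indistinct cleavage: only Chalcopyrite, Beryl, Apatite, Tourmaline, Cassiterite, Pyrite remain.
Vitreous luster rules out Chalcopyrite, Cassiterite, Pyrite.
Consistent with every observation: Apatite, Beryl, Tourmaline.
That is 3 minerals.

3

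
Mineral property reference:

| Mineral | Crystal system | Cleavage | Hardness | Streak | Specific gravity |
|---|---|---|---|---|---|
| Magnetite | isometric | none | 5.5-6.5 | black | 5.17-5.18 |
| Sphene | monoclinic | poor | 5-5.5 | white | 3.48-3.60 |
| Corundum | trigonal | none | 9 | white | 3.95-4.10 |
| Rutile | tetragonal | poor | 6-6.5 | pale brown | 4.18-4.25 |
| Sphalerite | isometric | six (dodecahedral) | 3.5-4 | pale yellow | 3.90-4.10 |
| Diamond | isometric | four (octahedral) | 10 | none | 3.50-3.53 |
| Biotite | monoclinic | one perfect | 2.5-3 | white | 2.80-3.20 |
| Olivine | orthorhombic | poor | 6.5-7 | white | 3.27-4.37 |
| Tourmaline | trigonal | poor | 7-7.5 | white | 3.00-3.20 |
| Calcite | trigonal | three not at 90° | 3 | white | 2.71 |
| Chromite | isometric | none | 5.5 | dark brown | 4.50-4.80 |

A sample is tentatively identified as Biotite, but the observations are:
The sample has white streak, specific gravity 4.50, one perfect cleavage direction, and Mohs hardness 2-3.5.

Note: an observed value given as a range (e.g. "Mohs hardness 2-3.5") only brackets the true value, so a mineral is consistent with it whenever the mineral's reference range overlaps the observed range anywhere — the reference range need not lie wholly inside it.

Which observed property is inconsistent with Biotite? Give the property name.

specific gravity

White streak: Biotite has white streak — matches.
Specific gravity 4.50: Biotite has SG 2.80-3.20 — outside the reference range.
One perfect cleavage direction: Biotite has cleavage one perfect — matches.
Mohs hardness 2-3.5: Biotite has hardness 2.5-3 — matches.
The specific gravity is the one property that does not fit.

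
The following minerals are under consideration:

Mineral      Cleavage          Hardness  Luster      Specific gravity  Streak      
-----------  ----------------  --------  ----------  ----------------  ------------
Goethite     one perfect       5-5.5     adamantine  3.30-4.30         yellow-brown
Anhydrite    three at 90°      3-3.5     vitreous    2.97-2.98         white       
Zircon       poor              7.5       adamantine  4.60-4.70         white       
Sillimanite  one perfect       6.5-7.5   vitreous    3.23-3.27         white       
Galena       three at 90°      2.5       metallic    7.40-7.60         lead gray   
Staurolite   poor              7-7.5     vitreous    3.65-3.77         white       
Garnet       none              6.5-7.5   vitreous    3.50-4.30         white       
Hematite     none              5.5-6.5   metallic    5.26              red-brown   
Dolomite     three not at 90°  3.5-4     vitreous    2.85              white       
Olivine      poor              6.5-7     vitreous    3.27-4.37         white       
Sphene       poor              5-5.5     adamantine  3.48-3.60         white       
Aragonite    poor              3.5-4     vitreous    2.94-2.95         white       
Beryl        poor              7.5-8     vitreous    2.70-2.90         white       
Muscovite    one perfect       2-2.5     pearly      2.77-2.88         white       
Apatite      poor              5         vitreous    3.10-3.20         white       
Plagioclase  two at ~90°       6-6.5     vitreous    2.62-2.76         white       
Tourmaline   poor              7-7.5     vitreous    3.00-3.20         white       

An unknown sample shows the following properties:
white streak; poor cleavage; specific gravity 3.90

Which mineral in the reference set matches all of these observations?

Olivine

White streak rules out Goethite, Galena, Hematite.
Poor cleavage eliminates Anhydrite, Sillimanite, Garnet, Dolomite, Muscovite, Plagioclase.
Specific gravity 3.90: leaves Olivine.
The only mineral consistent with every observation is Olivine.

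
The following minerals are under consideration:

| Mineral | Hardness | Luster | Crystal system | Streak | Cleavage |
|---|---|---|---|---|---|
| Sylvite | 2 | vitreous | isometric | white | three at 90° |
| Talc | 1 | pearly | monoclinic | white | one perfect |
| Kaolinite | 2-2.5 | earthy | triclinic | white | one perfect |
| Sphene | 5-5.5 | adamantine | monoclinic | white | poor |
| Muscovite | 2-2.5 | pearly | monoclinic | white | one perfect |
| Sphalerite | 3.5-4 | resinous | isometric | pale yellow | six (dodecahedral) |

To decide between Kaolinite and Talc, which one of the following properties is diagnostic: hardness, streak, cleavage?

hardness

Hardness: Kaolinite 2-2.5, Talc 1 — different.
Streak: both white — no difference.
Cleavage: both one perfect — no difference.
Hardness is the diagnostic property here.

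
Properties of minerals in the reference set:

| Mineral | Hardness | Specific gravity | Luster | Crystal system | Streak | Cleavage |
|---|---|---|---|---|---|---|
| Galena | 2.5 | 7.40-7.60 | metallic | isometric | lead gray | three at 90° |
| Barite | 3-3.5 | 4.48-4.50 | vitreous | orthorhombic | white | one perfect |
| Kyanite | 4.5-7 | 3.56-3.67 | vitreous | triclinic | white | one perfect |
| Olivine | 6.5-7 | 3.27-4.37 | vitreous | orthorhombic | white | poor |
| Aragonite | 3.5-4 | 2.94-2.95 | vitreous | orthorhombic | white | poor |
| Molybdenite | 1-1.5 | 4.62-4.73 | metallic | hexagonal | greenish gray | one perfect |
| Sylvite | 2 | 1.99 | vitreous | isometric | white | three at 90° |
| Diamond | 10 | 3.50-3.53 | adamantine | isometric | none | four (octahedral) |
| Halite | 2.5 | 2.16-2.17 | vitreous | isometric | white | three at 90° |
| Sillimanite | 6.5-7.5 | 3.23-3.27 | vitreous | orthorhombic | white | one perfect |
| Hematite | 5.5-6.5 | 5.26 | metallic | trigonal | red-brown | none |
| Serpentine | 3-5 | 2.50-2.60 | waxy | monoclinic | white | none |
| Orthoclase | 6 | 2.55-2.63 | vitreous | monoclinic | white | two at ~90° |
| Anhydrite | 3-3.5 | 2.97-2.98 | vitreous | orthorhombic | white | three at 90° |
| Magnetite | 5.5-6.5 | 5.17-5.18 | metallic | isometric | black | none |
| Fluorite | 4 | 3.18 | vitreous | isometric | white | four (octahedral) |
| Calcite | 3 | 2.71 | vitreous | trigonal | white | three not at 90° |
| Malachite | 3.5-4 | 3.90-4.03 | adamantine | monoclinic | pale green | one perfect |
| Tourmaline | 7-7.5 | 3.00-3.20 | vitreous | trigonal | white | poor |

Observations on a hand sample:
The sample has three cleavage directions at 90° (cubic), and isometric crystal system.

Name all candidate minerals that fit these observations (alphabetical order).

Three cleavage directions at 90° (cubic) — leaves Galena, Sylvite, Halite, Anhydrite.
Isometric crystal system rules out Anhydrite.
Remaining candidates: Galena, Halite, Sylvite.

Galena, Halite, Sylvite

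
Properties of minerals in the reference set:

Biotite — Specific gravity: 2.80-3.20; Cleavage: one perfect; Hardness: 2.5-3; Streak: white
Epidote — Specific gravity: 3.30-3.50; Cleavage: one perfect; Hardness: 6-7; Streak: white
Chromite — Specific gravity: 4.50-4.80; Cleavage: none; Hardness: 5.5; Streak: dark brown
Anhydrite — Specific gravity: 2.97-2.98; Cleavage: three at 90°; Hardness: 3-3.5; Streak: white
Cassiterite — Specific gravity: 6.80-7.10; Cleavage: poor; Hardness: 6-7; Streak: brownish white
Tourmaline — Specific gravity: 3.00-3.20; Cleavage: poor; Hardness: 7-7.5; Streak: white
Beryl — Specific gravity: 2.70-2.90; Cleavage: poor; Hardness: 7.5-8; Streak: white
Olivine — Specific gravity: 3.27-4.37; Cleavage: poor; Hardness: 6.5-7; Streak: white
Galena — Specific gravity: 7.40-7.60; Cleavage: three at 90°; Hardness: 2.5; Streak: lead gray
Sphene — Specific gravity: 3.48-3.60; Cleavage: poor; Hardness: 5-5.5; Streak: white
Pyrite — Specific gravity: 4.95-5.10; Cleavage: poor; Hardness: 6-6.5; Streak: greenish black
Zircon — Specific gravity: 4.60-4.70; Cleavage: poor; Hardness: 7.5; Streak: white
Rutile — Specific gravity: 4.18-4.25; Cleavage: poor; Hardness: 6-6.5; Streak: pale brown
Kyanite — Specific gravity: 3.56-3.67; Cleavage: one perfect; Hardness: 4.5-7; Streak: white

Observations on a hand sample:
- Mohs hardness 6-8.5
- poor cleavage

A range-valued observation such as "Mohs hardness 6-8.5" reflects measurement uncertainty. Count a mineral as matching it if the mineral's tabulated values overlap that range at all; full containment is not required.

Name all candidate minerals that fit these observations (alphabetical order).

Beryl, Cassiterite, Olivine, Pyrite, Rutile, Tourmaline, Zircon

Mohs hardness 6-8.5 eliminates Biotite, Chromite, Anhydrite, Galena, Sphene.
Poor cleavage eliminates Epidote, Kyanite.
The minerals that satisfy all observations are Beryl, Cassiterite, Olivine, Pyrite, Rutile, Tourmaline, Zircon.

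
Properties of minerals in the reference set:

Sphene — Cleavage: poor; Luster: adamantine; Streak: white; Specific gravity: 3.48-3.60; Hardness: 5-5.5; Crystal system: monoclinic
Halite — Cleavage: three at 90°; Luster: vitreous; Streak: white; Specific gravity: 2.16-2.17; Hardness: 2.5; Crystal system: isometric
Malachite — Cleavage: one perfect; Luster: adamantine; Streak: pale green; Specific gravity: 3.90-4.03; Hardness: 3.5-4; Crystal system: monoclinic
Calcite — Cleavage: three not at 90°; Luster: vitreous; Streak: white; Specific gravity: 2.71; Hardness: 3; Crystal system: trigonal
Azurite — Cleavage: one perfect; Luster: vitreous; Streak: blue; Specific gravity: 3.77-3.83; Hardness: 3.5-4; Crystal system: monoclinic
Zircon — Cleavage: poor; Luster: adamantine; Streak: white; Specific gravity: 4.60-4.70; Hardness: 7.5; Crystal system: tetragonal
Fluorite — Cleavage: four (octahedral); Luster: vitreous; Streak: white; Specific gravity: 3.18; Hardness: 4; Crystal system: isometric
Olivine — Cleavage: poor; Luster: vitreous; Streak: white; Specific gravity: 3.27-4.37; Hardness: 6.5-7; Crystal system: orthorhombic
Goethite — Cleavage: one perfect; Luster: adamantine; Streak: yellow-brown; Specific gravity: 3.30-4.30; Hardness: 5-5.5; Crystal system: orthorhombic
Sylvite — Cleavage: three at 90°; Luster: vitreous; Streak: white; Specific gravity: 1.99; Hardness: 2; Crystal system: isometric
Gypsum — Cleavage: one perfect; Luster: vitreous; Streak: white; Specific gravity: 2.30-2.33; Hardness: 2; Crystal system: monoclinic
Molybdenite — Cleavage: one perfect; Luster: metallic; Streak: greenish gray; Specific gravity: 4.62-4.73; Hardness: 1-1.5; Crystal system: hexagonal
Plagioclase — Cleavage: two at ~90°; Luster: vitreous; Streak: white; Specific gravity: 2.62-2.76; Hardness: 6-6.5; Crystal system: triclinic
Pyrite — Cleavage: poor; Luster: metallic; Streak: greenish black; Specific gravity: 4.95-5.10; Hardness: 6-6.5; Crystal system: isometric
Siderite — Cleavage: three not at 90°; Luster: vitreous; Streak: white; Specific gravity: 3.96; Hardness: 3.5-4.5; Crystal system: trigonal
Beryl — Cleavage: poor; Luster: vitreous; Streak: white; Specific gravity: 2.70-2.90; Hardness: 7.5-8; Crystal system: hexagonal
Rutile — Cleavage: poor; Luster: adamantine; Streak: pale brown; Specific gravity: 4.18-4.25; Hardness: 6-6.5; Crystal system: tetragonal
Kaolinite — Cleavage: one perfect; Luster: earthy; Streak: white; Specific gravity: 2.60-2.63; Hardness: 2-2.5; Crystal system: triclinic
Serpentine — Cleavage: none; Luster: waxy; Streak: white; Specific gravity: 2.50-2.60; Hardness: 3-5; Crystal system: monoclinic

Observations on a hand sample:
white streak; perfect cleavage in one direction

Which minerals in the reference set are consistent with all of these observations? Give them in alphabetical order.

White streak rules out Malachite, Azurite, Goethite, Molybdenite, Pyrite, Rutile.
Perfect cleavage in one direction — leaves Gypsum, Kaolinite.
The minerals that satisfy all observations are Gypsum, Kaolinite.

Gypsum, Kaolinite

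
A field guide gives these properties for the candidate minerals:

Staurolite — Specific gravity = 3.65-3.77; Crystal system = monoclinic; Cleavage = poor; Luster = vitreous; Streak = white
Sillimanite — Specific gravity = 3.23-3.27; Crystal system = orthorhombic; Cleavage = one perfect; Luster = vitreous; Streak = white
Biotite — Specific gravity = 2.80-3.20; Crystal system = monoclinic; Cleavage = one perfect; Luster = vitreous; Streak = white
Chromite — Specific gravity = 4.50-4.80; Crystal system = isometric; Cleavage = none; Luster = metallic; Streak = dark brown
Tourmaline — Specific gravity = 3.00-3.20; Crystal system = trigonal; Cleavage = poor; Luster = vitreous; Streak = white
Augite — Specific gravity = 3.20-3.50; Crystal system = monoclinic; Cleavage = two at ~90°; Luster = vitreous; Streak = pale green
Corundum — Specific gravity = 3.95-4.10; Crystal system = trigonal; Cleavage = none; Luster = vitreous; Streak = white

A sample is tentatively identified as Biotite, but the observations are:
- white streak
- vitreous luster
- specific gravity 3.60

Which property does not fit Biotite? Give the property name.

specific gravity

White streak: Biotite has white streak — matches.
Vitreous luster: Biotite has vitreous luster — matches.
Specific gravity 3.60: Biotite has SG 2.80-3.20 — does not match.
The specific gravity is the one property that does not fit.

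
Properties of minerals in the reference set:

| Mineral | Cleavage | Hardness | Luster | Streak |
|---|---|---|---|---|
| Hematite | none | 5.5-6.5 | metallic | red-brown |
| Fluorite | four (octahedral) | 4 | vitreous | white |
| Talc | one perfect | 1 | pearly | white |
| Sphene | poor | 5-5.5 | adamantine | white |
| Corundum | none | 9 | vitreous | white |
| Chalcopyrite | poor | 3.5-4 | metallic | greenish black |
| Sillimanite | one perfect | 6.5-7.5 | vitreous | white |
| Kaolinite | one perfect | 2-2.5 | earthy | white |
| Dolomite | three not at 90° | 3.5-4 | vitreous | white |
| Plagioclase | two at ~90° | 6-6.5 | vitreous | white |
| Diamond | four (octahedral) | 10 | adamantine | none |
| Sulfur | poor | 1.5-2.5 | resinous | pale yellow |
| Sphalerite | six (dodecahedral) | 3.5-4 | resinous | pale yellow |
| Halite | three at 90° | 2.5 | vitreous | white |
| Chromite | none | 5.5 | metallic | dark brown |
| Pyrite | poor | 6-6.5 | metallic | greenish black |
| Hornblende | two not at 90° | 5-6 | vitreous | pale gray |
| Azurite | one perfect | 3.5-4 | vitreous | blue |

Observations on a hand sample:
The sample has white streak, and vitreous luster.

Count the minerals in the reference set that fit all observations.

6

White streak — only Fluorite, Talc, Sphene, Corundum, Sillimanite, Kaolinite, Dolomite, Plagioclase, Halite remain.
Vitreous luster is inconsistent with Talc, Sphene, Kaolinite.
The minerals that satisfy all observations are Corundum, Dolomite, Fluorite, Halite, Plagioclase, Sillimanite.
That is 6 minerals.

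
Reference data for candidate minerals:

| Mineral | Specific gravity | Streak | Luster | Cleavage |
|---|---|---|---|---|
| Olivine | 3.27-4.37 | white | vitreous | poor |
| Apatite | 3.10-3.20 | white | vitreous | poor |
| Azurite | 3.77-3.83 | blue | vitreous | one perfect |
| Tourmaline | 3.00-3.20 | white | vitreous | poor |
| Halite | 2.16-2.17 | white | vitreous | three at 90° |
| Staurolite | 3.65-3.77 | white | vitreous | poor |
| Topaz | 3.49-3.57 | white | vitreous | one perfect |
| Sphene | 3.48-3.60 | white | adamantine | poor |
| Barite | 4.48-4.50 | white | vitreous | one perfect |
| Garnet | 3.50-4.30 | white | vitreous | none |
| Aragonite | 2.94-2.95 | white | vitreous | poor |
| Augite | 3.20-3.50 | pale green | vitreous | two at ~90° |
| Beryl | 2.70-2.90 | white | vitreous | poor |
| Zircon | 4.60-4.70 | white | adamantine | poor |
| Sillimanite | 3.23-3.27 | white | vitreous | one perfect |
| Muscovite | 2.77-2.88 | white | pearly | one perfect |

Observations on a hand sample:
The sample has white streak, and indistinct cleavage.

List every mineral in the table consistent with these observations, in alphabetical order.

Apatite, Aragonite, Beryl, Olivine, Sphene, Staurolite, Tourmaline, Zircon

White streak eliminates Azurite, Augite.
Indistinct cleavage rules out Halite, Topaz, Barite, Garnet, Sillimanite, Muscovite.
Remaining candidates: Apatite, Aragonite, Beryl, Olivine, Sphene, Staurolite, Tourmaline, Zircon.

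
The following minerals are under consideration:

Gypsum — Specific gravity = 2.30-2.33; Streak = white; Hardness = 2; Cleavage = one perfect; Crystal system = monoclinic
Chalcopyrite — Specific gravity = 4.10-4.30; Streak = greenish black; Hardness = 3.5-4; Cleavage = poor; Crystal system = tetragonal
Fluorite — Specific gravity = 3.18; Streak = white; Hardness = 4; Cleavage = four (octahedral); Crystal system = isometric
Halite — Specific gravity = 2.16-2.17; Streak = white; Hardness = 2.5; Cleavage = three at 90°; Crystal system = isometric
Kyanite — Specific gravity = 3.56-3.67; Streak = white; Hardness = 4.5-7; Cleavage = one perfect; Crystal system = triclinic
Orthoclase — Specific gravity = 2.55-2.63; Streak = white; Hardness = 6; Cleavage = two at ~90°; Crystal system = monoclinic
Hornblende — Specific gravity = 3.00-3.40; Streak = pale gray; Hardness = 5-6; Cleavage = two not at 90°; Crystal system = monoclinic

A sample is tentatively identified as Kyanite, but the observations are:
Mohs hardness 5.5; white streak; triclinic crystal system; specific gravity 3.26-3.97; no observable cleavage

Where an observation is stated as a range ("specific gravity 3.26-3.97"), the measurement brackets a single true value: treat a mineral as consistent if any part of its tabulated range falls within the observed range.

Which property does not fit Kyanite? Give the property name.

Mohs hardness 5.5: Kyanite has hardness 4.5-7 — consistent.
White streak: Kyanite has white streak — consistent.
Triclinic crystal system: Kyanite has triclinic system — consistent.
Specific gravity 3.26-3.97: Kyanite has SG 3.56-3.67 — consistent.
No observable cleavage: Kyanite has cleavage one perfect — inconsistent.
Only the cleavage is inconsistent.

cleavage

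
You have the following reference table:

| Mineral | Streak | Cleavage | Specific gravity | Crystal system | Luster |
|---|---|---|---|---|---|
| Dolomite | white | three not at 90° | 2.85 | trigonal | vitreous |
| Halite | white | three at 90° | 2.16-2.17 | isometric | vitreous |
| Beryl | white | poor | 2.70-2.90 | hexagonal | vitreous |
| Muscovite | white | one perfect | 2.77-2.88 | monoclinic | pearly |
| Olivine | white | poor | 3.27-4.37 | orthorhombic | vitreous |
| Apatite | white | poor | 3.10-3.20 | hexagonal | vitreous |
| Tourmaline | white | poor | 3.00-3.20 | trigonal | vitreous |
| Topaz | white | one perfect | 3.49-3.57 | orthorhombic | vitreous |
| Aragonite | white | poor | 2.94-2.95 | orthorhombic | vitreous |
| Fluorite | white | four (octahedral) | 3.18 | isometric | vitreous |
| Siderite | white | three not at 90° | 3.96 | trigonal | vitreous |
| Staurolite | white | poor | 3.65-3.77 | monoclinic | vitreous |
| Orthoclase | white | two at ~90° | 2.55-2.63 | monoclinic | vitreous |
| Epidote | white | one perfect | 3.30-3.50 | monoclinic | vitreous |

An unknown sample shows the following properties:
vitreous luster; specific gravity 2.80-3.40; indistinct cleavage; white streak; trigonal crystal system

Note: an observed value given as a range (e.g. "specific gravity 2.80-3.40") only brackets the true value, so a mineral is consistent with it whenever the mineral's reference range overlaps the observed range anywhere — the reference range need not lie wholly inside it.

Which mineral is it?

Vitreous luster rules out Muscovite.
Specific gravity 2.80-3.40 excludes Halite, Topaz, Siderite, Staurolite, Orthoclase.
Indistinct cleavage excludes Dolomite, Fluorite, Epidote.
White streak — no further eliminations.
Trigonal crystal system — only Tourmaline remains.
The only mineral consistent with every observation is Tourmaline.

Tourmaline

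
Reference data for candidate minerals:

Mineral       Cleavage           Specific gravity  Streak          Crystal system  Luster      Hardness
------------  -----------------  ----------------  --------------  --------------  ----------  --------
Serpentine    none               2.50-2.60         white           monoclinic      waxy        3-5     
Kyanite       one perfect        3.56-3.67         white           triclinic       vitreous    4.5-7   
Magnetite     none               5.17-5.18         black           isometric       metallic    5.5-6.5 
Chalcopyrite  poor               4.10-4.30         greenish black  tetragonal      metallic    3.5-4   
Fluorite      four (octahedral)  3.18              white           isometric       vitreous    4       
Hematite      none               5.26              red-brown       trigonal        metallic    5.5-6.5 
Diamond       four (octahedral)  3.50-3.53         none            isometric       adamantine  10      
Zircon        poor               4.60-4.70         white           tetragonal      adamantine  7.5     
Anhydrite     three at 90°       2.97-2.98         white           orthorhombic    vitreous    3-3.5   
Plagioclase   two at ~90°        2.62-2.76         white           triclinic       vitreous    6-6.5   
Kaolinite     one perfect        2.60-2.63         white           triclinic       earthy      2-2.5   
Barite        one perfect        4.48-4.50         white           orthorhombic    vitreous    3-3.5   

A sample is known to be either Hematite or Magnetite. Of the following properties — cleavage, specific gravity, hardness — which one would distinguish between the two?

Cleavage: both none — shared.
Specific gravity: Hematite 5.26, Magnetite 5.17-5.18 — distinct.
Hardness: both 5.5-6.5 — shared.
Specific gravity is the diagnostic property here.

specific gravity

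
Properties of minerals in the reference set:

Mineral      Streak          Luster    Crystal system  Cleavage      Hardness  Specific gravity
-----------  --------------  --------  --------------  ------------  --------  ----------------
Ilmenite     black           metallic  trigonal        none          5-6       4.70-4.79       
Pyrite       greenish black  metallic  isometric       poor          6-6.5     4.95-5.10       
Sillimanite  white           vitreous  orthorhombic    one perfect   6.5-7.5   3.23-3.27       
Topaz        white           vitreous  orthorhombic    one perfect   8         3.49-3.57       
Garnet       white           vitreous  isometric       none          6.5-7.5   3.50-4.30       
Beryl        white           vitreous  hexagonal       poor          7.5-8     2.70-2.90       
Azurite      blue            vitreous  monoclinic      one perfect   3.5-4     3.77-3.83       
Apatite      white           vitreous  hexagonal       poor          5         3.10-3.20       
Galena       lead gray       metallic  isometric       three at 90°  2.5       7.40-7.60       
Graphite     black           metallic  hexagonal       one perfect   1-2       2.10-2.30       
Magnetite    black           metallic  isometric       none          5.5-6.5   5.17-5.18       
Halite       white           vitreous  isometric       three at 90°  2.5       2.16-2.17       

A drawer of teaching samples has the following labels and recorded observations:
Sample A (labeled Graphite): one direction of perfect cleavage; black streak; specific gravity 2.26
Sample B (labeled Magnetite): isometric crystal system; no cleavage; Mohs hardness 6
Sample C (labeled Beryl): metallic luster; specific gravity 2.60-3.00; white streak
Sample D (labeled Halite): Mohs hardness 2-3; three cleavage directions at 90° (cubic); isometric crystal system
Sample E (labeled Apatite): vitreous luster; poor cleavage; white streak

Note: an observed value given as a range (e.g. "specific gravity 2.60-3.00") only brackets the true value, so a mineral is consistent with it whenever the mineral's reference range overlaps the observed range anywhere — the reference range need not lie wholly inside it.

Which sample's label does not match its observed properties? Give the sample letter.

C

Sample A: all recorded properties match Graphite.
Sample B: all recorded properties match Magnetite.
Sample C: metallic luster is outside the reference for Beryl (vitreous luster) — mislabeled.
Sample D: all recorded properties match Halite.
Sample E: all recorded properties match Apatite.
The mislabeled specimen is C.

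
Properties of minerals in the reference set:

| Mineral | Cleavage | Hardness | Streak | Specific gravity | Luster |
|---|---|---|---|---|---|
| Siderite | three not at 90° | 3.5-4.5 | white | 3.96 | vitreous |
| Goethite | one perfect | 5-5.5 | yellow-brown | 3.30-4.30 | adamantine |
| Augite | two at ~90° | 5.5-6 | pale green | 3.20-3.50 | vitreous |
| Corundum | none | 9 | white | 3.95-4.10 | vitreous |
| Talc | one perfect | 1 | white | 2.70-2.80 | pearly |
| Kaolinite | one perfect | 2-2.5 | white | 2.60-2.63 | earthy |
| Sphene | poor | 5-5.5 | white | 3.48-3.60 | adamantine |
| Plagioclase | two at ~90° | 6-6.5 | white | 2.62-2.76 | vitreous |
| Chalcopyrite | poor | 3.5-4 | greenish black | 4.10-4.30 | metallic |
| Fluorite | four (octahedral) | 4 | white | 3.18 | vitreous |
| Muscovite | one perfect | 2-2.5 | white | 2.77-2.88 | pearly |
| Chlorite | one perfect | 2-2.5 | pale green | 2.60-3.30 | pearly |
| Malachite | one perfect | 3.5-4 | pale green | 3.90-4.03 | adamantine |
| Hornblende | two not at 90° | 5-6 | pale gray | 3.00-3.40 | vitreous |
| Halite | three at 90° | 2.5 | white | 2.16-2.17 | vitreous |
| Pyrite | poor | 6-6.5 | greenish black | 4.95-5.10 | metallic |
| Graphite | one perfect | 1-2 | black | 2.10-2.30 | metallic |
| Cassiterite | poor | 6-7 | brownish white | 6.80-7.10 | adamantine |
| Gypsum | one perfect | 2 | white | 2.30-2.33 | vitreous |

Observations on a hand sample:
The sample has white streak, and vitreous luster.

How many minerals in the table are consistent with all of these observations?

6

White streak: leaves Siderite, Corundum, Talc, Kaolinite, Sphene, Plagioclase, Fluorite, Muscovite, Halite, Gypsum.
Vitreous luster is inconsistent with Talc, Kaolinite, Sphene, Muscovite.
The minerals that satisfy all observations are Corundum, Fluorite, Gypsum, Halite, Plagioclase, Siderite.
That is 6 minerals.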